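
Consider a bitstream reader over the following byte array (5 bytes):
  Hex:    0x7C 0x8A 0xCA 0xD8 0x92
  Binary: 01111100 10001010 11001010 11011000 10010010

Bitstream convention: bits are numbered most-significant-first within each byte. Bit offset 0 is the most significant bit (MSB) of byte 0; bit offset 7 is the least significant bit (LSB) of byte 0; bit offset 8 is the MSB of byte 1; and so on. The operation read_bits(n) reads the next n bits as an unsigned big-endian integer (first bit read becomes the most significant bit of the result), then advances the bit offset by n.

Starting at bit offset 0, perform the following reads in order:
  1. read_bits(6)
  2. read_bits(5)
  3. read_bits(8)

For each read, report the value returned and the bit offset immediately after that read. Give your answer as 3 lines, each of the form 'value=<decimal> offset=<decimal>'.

Read 1: bits[0:6] width=6 -> value=31 (bin 011111); offset now 6 = byte 0 bit 6; 34 bits remain
Read 2: bits[6:11] width=5 -> value=4 (bin 00100); offset now 11 = byte 1 bit 3; 29 bits remain
Read 3: bits[11:19] width=8 -> value=86 (bin 01010110); offset now 19 = byte 2 bit 3; 21 bits remain

Answer: value=31 offset=6
value=4 offset=11
value=86 offset=19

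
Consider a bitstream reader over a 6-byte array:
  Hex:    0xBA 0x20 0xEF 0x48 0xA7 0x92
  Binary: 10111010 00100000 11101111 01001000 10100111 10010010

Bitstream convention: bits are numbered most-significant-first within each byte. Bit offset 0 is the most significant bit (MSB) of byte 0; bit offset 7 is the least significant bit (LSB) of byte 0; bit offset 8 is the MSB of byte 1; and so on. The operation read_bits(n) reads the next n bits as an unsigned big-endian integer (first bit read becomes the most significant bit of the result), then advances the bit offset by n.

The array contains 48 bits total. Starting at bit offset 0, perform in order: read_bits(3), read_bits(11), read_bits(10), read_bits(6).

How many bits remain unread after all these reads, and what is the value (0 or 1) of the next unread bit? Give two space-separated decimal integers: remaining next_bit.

Read 1: bits[0:3] width=3 -> value=5 (bin 101); offset now 3 = byte 0 bit 3; 45 bits remain
Read 2: bits[3:14] width=11 -> value=1672 (bin 11010001000); offset now 14 = byte 1 bit 6; 34 bits remain
Read 3: bits[14:24] width=10 -> value=239 (bin 0011101111); offset now 24 = byte 3 bit 0; 24 bits remain
Read 4: bits[24:30] width=6 -> value=18 (bin 010010); offset now 30 = byte 3 bit 6; 18 bits remain

Answer: 18 0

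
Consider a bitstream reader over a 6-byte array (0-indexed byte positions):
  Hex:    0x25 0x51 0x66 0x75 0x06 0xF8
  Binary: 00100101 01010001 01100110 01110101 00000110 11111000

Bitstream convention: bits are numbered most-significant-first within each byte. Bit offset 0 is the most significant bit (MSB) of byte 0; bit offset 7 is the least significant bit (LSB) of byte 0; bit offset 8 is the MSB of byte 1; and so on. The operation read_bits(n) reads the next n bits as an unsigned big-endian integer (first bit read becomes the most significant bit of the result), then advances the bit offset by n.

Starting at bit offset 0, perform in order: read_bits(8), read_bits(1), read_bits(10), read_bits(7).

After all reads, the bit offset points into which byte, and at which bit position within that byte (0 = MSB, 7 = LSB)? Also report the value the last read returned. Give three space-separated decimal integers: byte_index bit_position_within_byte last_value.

Read 1: bits[0:8] width=8 -> value=37 (bin 00100101); offset now 8 = byte 1 bit 0; 40 bits remain
Read 2: bits[8:9] width=1 -> value=0 (bin 0); offset now 9 = byte 1 bit 1; 39 bits remain
Read 3: bits[9:19] width=10 -> value=651 (bin 1010001011); offset now 19 = byte 2 bit 3; 29 bits remain
Read 4: bits[19:26] width=7 -> value=25 (bin 0011001); offset now 26 = byte 3 bit 2; 22 bits remain

Answer: 3 2 25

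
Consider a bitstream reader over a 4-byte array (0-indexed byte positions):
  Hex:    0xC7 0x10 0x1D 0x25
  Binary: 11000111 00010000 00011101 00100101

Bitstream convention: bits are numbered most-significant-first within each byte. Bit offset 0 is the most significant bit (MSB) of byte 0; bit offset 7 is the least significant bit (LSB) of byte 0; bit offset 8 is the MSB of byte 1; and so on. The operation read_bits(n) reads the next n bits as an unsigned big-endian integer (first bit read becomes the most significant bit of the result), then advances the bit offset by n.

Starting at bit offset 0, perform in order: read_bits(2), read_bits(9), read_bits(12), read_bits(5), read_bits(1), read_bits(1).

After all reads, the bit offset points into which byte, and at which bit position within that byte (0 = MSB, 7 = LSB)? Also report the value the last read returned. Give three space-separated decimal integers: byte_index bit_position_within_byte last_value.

Read 1: bits[0:2] width=2 -> value=3 (bin 11); offset now 2 = byte 0 bit 2; 30 bits remain
Read 2: bits[2:11] width=9 -> value=56 (bin 000111000); offset now 11 = byte 1 bit 3; 21 bits remain
Read 3: bits[11:23] width=12 -> value=2062 (bin 100000001110); offset now 23 = byte 2 bit 7; 9 bits remain
Read 4: bits[23:28] width=5 -> value=18 (bin 10010); offset now 28 = byte 3 bit 4; 4 bits remain
Read 5: bits[28:29] width=1 -> value=0 (bin 0); offset now 29 = byte 3 bit 5; 3 bits remain
Read 6: bits[29:30] width=1 -> value=1 (bin 1); offset now 30 = byte 3 bit 6; 2 bits remain

Answer: 3 6 1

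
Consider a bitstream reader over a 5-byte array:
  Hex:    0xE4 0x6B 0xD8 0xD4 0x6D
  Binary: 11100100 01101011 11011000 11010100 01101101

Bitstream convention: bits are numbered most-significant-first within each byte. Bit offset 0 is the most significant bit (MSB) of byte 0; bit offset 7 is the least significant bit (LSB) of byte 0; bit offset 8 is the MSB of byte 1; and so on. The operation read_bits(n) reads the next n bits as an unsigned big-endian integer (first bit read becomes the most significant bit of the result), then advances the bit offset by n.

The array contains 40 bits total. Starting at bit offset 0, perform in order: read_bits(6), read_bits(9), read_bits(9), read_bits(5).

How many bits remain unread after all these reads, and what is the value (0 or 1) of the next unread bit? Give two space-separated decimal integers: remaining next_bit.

Read 1: bits[0:6] width=6 -> value=57 (bin 111001); offset now 6 = byte 0 bit 6; 34 bits remain
Read 2: bits[6:15] width=9 -> value=53 (bin 000110101); offset now 15 = byte 1 bit 7; 25 bits remain
Read 3: bits[15:24] width=9 -> value=472 (bin 111011000); offset now 24 = byte 3 bit 0; 16 bits remain
Read 4: bits[24:29] width=5 -> value=26 (bin 11010); offset now 29 = byte 3 bit 5; 11 bits remain

Answer: 11 1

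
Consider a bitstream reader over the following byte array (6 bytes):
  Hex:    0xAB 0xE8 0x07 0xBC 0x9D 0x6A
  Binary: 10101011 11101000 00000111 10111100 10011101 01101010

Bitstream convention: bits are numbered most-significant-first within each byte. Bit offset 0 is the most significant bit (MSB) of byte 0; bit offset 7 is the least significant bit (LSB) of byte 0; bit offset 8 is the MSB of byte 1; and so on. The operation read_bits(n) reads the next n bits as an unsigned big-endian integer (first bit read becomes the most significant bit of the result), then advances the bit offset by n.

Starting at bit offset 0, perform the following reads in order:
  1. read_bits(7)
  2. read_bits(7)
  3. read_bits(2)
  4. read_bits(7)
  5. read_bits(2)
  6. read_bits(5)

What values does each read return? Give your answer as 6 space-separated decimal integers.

Answer: 85 122 0 3 3 15

Derivation:
Read 1: bits[0:7] width=7 -> value=85 (bin 1010101); offset now 7 = byte 0 bit 7; 41 bits remain
Read 2: bits[7:14] width=7 -> value=122 (bin 1111010); offset now 14 = byte 1 bit 6; 34 bits remain
Read 3: bits[14:16] width=2 -> value=0 (bin 00); offset now 16 = byte 2 bit 0; 32 bits remain
Read 4: bits[16:23] width=7 -> value=3 (bin 0000011); offset now 23 = byte 2 bit 7; 25 bits remain
Read 5: bits[23:25] width=2 -> value=3 (bin 11); offset now 25 = byte 3 bit 1; 23 bits remain
Read 6: bits[25:30] width=5 -> value=15 (bin 01111); offset now 30 = byte 3 bit 6; 18 bits remain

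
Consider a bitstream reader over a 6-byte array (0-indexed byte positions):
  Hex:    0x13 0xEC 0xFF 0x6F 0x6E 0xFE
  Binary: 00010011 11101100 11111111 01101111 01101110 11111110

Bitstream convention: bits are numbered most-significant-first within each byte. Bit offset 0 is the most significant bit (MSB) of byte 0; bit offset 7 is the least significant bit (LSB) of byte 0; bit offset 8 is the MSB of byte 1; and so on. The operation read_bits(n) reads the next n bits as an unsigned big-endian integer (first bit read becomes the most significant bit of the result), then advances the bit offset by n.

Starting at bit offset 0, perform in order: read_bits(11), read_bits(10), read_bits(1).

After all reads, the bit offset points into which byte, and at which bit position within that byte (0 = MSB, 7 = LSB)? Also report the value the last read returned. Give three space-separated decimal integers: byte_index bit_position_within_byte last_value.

Answer: 2 6 1

Derivation:
Read 1: bits[0:11] width=11 -> value=159 (bin 00010011111); offset now 11 = byte 1 bit 3; 37 bits remain
Read 2: bits[11:21] width=10 -> value=415 (bin 0110011111); offset now 21 = byte 2 bit 5; 27 bits remain
Read 3: bits[21:22] width=1 -> value=1 (bin 1); offset now 22 = byte 2 bit 6; 26 bits remain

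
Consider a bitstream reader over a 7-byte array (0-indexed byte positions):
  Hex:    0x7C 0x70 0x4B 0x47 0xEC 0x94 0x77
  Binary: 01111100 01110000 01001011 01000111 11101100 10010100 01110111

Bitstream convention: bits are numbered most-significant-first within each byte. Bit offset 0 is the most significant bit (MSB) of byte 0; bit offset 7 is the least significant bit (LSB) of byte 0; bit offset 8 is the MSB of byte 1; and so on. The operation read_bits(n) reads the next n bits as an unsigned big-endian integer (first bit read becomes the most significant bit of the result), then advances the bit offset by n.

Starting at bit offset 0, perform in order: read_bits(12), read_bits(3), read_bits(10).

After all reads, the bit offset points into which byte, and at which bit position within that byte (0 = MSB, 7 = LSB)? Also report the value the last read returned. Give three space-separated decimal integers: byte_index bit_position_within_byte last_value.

Read 1: bits[0:12] width=12 -> value=1991 (bin 011111000111); offset now 12 = byte 1 bit 4; 44 bits remain
Read 2: bits[12:15] width=3 -> value=0 (bin 000); offset now 15 = byte 1 bit 7; 41 bits remain
Read 3: bits[15:25] width=10 -> value=150 (bin 0010010110); offset now 25 = byte 3 bit 1; 31 bits remain

Answer: 3 1 150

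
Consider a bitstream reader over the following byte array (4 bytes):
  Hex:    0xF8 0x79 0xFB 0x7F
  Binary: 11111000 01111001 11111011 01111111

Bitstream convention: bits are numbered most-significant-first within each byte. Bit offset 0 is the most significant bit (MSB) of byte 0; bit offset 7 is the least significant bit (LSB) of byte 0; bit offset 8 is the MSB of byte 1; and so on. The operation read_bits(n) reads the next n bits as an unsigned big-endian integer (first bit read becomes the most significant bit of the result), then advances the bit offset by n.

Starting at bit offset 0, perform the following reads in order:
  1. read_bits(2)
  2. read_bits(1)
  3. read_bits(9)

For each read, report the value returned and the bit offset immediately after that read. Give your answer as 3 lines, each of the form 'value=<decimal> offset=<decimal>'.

Read 1: bits[0:2] width=2 -> value=3 (bin 11); offset now 2 = byte 0 bit 2; 30 bits remain
Read 2: bits[2:3] width=1 -> value=1 (bin 1); offset now 3 = byte 0 bit 3; 29 bits remain
Read 3: bits[3:12] width=9 -> value=391 (bin 110000111); offset now 12 = byte 1 bit 4; 20 bits remain

Answer: value=3 offset=2
value=1 offset=3
value=391 offset=12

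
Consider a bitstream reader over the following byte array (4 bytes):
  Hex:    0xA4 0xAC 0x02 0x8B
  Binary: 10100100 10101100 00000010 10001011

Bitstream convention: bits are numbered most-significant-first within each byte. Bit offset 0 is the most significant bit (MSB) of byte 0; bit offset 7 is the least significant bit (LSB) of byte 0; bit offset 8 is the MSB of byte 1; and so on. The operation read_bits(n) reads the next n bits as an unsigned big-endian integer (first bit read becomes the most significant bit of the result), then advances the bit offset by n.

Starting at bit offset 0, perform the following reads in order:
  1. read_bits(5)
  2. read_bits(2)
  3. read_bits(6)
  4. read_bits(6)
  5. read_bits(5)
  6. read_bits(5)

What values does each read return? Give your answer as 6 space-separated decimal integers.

Read 1: bits[0:5] width=5 -> value=20 (bin 10100); offset now 5 = byte 0 bit 5; 27 bits remain
Read 2: bits[5:7] width=2 -> value=2 (bin 10); offset now 7 = byte 0 bit 7; 25 bits remain
Read 3: bits[7:13] width=6 -> value=21 (bin 010101); offset now 13 = byte 1 bit 5; 19 bits remain
Read 4: bits[13:19] width=6 -> value=32 (bin 100000); offset now 19 = byte 2 bit 3; 13 bits remain
Read 5: bits[19:24] width=5 -> value=2 (bin 00010); offset now 24 = byte 3 bit 0; 8 bits remain
Read 6: bits[24:29] width=5 -> value=17 (bin 10001); offset now 29 = byte 3 bit 5; 3 bits remain

Answer: 20 2 21 32 2 17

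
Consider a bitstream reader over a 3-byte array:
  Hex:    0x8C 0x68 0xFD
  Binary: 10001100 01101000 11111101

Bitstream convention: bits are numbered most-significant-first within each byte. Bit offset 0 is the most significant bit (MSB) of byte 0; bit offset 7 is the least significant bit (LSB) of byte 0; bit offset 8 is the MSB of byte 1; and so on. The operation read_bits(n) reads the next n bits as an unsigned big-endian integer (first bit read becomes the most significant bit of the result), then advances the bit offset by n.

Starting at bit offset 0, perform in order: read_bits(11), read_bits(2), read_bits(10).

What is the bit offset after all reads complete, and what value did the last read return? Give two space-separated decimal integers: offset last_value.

Read 1: bits[0:11] width=11 -> value=1123 (bin 10001100011); offset now 11 = byte 1 bit 3; 13 bits remain
Read 2: bits[11:13] width=2 -> value=1 (bin 01); offset now 13 = byte 1 bit 5; 11 bits remain
Read 3: bits[13:23] width=10 -> value=126 (bin 0001111110); offset now 23 = byte 2 bit 7; 1 bits remain

Answer: 23 126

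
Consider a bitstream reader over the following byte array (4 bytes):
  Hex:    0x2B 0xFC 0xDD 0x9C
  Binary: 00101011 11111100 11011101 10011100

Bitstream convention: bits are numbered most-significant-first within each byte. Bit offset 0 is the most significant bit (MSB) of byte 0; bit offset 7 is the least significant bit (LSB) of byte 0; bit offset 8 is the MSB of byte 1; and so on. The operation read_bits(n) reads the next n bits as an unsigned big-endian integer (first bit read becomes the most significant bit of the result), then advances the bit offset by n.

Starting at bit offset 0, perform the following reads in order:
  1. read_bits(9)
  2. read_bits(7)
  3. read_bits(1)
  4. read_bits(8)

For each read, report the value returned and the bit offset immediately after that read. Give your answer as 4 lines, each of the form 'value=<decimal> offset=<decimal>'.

Answer: value=87 offset=9
value=124 offset=16
value=1 offset=17
value=187 offset=25

Derivation:
Read 1: bits[0:9] width=9 -> value=87 (bin 001010111); offset now 9 = byte 1 bit 1; 23 bits remain
Read 2: bits[9:16] width=7 -> value=124 (bin 1111100); offset now 16 = byte 2 bit 0; 16 bits remain
Read 3: bits[16:17] width=1 -> value=1 (bin 1); offset now 17 = byte 2 bit 1; 15 bits remain
Read 4: bits[17:25] width=8 -> value=187 (bin 10111011); offset now 25 = byte 3 bit 1; 7 bits remain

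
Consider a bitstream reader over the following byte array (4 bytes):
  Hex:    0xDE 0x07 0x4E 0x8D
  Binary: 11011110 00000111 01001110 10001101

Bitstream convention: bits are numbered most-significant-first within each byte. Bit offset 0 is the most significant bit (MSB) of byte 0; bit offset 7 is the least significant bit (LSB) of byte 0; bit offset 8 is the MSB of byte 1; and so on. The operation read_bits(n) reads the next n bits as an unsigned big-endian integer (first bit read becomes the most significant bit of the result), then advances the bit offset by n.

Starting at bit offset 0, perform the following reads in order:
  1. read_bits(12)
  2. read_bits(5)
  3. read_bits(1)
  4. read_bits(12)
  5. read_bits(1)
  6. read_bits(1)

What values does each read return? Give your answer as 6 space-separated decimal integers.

Read 1: bits[0:12] width=12 -> value=3552 (bin 110111100000); offset now 12 = byte 1 bit 4; 20 bits remain
Read 2: bits[12:17] width=5 -> value=14 (bin 01110); offset now 17 = byte 2 bit 1; 15 bits remain
Read 3: bits[17:18] width=1 -> value=1 (bin 1); offset now 18 = byte 2 bit 2; 14 bits remain
Read 4: bits[18:30] width=12 -> value=931 (bin 001110100011); offset now 30 = byte 3 bit 6; 2 bits remain
Read 5: bits[30:31] width=1 -> value=0 (bin 0); offset now 31 = byte 3 bit 7; 1 bits remain
Read 6: bits[31:32] width=1 -> value=1 (bin 1); offset now 32 = byte 4 bit 0; 0 bits remain

Answer: 3552 14 1 931 0 1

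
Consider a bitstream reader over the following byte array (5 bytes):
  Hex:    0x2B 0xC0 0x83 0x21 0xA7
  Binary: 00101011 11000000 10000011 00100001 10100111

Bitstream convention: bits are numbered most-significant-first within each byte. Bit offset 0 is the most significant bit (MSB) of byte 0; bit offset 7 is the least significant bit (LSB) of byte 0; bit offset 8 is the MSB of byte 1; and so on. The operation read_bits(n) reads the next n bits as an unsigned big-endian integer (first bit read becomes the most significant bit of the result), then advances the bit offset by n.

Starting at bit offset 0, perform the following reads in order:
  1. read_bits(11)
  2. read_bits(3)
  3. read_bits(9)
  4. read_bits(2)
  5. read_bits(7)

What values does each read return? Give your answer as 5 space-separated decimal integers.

Answer: 350 0 65 2 33

Derivation:
Read 1: bits[0:11] width=11 -> value=350 (bin 00101011110); offset now 11 = byte 1 bit 3; 29 bits remain
Read 2: bits[11:14] width=3 -> value=0 (bin 000); offset now 14 = byte 1 bit 6; 26 bits remain
Read 3: bits[14:23] width=9 -> value=65 (bin 001000001); offset now 23 = byte 2 bit 7; 17 bits remain
Read 4: bits[23:25] width=2 -> value=2 (bin 10); offset now 25 = byte 3 bit 1; 15 bits remain
Read 5: bits[25:32] width=7 -> value=33 (bin 0100001); offset now 32 = byte 4 bit 0; 8 bits remain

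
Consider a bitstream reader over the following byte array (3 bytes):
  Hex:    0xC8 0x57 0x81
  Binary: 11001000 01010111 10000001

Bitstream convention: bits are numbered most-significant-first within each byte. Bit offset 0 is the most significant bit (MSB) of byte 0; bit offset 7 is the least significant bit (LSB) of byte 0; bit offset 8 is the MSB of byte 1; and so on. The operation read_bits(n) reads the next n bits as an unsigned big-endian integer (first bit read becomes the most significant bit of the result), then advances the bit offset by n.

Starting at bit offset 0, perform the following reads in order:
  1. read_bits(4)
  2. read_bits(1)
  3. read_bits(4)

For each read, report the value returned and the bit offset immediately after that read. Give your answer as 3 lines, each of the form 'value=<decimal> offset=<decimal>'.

Read 1: bits[0:4] width=4 -> value=12 (bin 1100); offset now 4 = byte 0 bit 4; 20 bits remain
Read 2: bits[4:5] width=1 -> value=1 (bin 1); offset now 5 = byte 0 bit 5; 19 bits remain
Read 3: bits[5:9] width=4 -> value=0 (bin 0000); offset now 9 = byte 1 bit 1; 15 bits remain

Answer: value=12 offset=4
value=1 offset=5
value=0 offset=9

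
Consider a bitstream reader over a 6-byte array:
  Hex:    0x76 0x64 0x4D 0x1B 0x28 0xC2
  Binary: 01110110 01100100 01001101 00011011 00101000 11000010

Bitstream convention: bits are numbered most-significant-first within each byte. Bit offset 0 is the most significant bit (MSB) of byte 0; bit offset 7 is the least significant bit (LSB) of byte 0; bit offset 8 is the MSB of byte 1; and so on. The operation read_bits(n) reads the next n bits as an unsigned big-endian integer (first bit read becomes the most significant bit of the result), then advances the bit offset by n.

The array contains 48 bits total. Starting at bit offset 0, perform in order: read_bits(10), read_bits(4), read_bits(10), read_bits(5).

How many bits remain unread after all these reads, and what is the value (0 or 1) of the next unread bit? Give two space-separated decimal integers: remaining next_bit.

Answer: 19 0

Derivation:
Read 1: bits[0:10] width=10 -> value=473 (bin 0111011001); offset now 10 = byte 1 bit 2; 38 bits remain
Read 2: bits[10:14] width=4 -> value=9 (bin 1001); offset now 14 = byte 1 bit 6; 34 bits remain
Read 3: bits[14:24] width=10 -> value=77 (bin 0001001101); offset now 24 = byte 3 bit 0; 24 bits remain
Read 4: bits[24:29] width=5 -> value=3 (bin 00011); offset now 29 = byte 3 bit 5; 19 bits remain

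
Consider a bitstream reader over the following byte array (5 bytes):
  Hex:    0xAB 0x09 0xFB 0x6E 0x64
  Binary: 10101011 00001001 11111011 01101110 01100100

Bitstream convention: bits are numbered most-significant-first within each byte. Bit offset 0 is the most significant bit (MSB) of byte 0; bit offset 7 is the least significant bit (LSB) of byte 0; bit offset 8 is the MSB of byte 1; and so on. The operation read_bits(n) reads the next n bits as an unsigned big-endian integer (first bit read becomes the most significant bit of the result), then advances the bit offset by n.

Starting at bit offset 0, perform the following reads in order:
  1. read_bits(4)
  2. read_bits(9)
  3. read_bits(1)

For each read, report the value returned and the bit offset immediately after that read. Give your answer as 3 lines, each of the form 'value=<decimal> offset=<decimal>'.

Read 1: bits[0:4] width=4 -> value=10 (bin 1010); offset now 4 = byte 0 bit 4; 36 bits remain
Read 2: bits[4:13] width=9 -> value=353 (bin 101100001); offset now 13 = byte 1 bit 5; 27 bits remain
Read 3: bits[13:14] width=1 -> value=0 (bin 0); offset now 14 = byte 1 bit 6; 26 bits remain

Answer: value=10 offset=4
value=353 offset=13
value=0 offset=14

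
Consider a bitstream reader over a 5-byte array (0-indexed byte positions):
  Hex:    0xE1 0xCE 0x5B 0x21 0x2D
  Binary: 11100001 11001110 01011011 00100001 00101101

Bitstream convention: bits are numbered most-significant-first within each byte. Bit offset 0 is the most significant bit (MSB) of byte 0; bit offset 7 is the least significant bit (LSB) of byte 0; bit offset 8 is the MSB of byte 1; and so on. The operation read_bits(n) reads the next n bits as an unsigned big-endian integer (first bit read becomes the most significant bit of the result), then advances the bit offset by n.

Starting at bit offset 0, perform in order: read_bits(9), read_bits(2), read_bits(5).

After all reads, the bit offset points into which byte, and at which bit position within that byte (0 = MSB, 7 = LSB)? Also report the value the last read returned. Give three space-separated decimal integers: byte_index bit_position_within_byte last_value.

Answer: 2 0 14

Derivation:
Read 1: bits[0:9] width=9 -> value=451 (bin 111000011); offset now 9 = byte 1 bit 1; 31 bits remain
Read 2: bits[9:11] width=2 -> value=2 (bin 10); offset now 11 = byte 1 bit 3; 29 bits remain
Read 3: bits[11:16] width=5 -> value=14 (bin 01110); offset now 16 = byte 2 bit 0; 24 bits remain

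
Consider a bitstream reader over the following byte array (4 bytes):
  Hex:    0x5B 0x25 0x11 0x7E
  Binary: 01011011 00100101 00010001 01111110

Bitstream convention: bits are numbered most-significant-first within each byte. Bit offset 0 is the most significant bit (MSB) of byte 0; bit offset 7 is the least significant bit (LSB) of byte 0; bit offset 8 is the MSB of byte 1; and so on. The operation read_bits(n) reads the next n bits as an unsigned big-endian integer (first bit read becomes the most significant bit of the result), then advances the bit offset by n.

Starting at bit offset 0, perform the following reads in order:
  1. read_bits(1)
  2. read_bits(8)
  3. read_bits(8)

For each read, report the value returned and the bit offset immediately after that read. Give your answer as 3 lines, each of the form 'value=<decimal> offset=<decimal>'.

Answer: value=0 offset=1
value=182 offset=9
value=74 offset=17

Derivation:
Read 1: bits[0:1] width=1 -> value=0 (bin 0); offset now 1 = byte 0 bit 1; 31 bits remain
Read 2: bits[1:9] width=8 -> value=182 (bin 10110110); offset now 9 = byte 1 bit 1; 23 bits remain
Read 3: bits[9:17] width=8 -> value=74 (bin 01001010); offset now 17 = byte 2 bit 1; 15 bits remain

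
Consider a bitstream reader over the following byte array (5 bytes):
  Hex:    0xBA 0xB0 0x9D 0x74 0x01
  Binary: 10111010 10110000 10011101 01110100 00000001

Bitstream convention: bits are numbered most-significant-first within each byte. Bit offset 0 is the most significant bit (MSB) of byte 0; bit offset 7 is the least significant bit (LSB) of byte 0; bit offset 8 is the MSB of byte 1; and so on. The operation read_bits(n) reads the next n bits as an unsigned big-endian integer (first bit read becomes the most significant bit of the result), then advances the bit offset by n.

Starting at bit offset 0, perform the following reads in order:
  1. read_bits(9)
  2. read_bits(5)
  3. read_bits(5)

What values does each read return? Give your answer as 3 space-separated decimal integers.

Answer: 373 12 4

Derivation:
Read 1: bits[0:9] width=9 -> value=373 (bin 101110101); offset now 9 = byte 1 bit 1; 31 bits remain
Read 2: bits[9:14] width=5 -> value=12 (bin 01100); offset now 14 = byte 1 bit 6; 26 bits remain
Read 3: bits[14:19] width=5 -> value=4 (bin 00100); offset now 19 = byte 2 bit 3; 21 bits remain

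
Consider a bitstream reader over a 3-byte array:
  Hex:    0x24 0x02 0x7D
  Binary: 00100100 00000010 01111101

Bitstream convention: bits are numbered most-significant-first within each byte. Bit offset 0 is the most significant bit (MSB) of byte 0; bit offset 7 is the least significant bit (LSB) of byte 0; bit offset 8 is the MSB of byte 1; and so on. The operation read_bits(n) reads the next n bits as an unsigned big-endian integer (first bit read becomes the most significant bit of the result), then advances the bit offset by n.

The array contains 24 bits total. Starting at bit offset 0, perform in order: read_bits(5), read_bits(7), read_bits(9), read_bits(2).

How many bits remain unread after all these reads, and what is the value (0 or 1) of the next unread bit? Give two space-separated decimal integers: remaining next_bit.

Answer: 1 1

Derivation:
Read 1: bits[0:5] width=5 -> value=4 (bin 00100); offset now 5 = byte 0 bit 5; 19 bits remain
Read 2: bits[5:12] width=7 -> value=64 (bin 1000000); offset now 12 = byte 1 bit 4; 12 bits remain
Read 3: bits[12:21] width=9 -> value=79 (bin 001001111); offset now 21 = byte 2 bit 5; 3 bits remain
Read 4: bits[21:23] width=2 -> value=2 (bin 10); offset now 23 = byte 2 bit 7; 1 bits remain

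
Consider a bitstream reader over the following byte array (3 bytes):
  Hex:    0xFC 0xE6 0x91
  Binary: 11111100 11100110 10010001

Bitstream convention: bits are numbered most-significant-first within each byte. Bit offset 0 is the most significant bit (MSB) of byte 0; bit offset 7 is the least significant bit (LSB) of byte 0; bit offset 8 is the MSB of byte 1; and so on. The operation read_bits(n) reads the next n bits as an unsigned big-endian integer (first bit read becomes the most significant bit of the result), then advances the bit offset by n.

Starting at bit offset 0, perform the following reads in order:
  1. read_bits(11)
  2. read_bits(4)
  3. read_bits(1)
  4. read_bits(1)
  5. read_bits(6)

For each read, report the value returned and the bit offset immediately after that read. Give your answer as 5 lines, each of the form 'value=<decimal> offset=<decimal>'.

Answer: value=2023 offset=11
value=3 offset=15
value=0 offset=16
value=1 offset=17
value=8 offset=23

Derivation:
Read 1: bits[0:11] width=11 -> value=2023 (bin 11111100111); offset now 11 = byte 1 bit 3; 13 bits remain
Read 2: bits[11:15] width=4 -> value=3 (bin 0011); offset now 15 = byte 1 bit 7; 9 bits remain
Read 3: bits[15:16] width=1 -> value=0 (bin 0); offset now 16 = byte 2 bit 0; 8 bits remain
Read 4: bits[16:17] width=1 -> value=1 (bin 1); offset now 17 = byte 2 bit 1; 7 bits remain
Read 5: bits[17:23] width=6 -> value=8 (bin 001000); offset now 23 = byte 2 bit 7; 1 bits remain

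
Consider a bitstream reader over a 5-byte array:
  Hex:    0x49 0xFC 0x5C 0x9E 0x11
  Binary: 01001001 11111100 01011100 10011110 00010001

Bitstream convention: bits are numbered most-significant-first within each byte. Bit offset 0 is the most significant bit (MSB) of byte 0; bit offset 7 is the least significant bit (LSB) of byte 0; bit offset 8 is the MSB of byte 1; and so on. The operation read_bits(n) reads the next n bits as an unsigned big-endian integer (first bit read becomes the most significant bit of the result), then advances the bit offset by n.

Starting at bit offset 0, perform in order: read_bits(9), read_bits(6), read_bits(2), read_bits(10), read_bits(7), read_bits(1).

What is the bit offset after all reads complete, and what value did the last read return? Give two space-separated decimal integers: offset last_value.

Read 1: bits[0:9] width=9 -> value=147 (bin 010010011); offset now 9 = byte 1 bit 1; 31 bits remain
Read 2: bits[9:15] width=6 -> value=62 (bin 111110); offset now 15 = byte 1 bit 7; 25 bits remain
Read 3: bits[15:17] width=2 -> value=0 (bin 00); offset now 17 = byte 2 bit 1; 23 bits remain
Read 4: bits[17:27] width=10 -> value=740 (bin 1011100100); offset now 27 = byte 3 bit 3; 13 bits remain
Read 5: bits[27:34] width=7 -> value=120 (bin 1111000); offset now 34 = byte 4 bit 2; 6 bits remain
Read 6: bits[34:35] width=1 -> value=0 (bin 0); offset now 35 = byte 4 bit 3; 5 bits remain

Answer: 35 0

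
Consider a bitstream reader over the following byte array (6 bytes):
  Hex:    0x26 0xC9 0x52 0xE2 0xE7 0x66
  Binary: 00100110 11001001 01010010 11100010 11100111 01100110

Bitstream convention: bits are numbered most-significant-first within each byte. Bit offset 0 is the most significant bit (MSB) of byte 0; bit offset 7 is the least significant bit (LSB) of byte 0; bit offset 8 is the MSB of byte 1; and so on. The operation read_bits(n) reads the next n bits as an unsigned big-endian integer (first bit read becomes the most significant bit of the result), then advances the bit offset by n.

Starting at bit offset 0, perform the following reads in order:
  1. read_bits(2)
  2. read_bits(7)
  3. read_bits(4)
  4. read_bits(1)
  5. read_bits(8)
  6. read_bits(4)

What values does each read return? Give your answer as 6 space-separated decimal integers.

Read 1: bits[0:2] width=2 -> value=0 (bin 00); offset now 2 = byte 0 bit 2; 46 bits remain
Read 2: bits[2:9] width=7 -> value=77 (bin 1001101); offset now 9 = byte 1 bit 1; 39 bits remain
Read 3: bits[9:13] width=4 -> value=9 (bin 1001); offset now 13 = byte 1 bit 5; 35 bits remain
Read 4: bits[13:14] width=1 -> value=0 (bin 0); offset now 14 = byte 1 bit 6; 34 bits remain
Read 5: bits[14:22] width=8 -> value=84 (bin 01010100); offset now 22 = byte 2 bit 6; 26 bits remain
Read 6: bits[22:26] width=4 -> value=11 (bin 1011); offset now 26 = byte 3 bit 2; 22 bits remain

Answer: 0 77 9 0 84 11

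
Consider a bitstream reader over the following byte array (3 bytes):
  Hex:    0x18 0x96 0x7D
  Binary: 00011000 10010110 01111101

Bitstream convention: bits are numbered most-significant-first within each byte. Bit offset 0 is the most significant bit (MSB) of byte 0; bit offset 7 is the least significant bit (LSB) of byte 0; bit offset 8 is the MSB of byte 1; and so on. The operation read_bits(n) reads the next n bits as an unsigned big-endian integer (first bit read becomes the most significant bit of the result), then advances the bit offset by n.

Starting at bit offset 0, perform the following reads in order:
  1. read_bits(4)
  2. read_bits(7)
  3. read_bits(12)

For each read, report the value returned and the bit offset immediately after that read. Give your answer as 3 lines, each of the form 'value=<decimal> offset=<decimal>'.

Read 1: bits[0:4] width=4 -> value=1 (bin 0001); offset now 4 = byte 0 bit 4; 20 bits remain
Read 2: bits[4:11] width=7 -> value=68 (bin 1000100); offset now 11 = byte 1 bit 3; 13 bits remain
Read 3: bits[11:23] width=12 -> value=2878 (bin 101100111110); offset now 23 = byte 2 bit 7; 1 bits remain

Answer: value=1 offset=4
value=68 offset=11
value=2878 offset=23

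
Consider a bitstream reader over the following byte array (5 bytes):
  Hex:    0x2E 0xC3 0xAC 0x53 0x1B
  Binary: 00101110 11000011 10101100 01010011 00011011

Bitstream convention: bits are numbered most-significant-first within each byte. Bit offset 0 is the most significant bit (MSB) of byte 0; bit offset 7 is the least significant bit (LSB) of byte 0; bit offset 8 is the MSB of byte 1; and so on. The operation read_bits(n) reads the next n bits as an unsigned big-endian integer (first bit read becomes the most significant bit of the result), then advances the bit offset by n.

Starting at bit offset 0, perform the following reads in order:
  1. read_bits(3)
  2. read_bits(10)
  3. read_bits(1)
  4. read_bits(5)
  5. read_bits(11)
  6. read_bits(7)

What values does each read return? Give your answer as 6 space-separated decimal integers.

Answer: 1 472 0 29 788 99

Derivation:
Read 1: bits[0:3] width=3 -> value=1 (bin 001); offset now 3 = byte 0 bit 3; 37 bits remain
Read 2: bits[3:13] width=10 -> value=472 (bin 0111011000); offset now 13 = byte 1 bit 5; 27 bits remain
Read 3: bits[13:14] width=1 -> value=0 (bin 0); offset now 14 = byte 1 bit 6; 26 bits remain
Read 4: bits[14:19] width=5 -> value=29 (bin 11101); offset now 19 = byte 2 bit 3; 21 bits remain
Read 5: bits[19:30] width=11 -> value=788 (bin 01100010100); offset now 30 = byte 3 bit 6; 10 bits remain
Read 6: bits[30:37] width=7 -> value=99 (bin 1100011); offset now 37 = byte 4 bit 5; 3 bits remain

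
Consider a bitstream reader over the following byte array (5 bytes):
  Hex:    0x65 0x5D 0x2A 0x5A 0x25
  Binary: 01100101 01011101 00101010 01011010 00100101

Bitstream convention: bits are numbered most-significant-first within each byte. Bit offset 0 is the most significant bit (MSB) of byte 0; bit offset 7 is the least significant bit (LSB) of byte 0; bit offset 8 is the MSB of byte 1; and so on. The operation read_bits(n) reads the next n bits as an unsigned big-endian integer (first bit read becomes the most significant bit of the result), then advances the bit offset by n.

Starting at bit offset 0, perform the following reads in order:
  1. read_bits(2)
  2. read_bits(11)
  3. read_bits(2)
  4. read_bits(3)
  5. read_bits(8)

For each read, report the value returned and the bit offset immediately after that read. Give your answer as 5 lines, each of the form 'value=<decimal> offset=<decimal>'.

Answer: value=1 offset=2
value=1195 offset=13
value=2 offset=15
value=4 offset=18
value=169 offset=26

Derivation:
Read 1: bits[0:2] width=2 -> value=1 (bin 01); offset now 2 = byte 0 bit 2; 38 bits remain
Read 2: bits[2:13] width=11 -> value=1195 (bin 10010101011); offset now 13 = byte 1 bit 5; 27 bits remain
Read 3: bits[13:15] width=2 -> value=2 (bin 10); offset now 15 = byte 1 bit 7; 25 bits remain
Read 4: bits[15:18] width=3 -> value=4 (bin 100); offset now 18 = byte 2 bit 2; 22 bits remain
Read 5: bits[18:26] width=8 -> value=169 (bin 10101001); offset now 26 = byte 3 bit 2; 14 bits remain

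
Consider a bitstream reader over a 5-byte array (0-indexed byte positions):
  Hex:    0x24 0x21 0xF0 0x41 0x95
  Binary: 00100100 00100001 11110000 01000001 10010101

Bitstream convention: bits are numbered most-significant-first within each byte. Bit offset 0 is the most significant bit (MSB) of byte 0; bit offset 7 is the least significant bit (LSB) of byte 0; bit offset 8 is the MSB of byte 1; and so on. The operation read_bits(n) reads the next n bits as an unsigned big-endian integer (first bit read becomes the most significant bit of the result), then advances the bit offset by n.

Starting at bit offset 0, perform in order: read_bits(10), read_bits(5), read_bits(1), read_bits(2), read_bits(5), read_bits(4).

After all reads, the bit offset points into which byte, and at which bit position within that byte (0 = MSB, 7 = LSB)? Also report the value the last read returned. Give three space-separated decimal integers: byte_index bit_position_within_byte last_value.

Answer: 3 3 2

Derivation:
Read 1: bits[0:10] width=10 -> value=144 (bin 0010010000); offset now 10 = byte 1 bit 2; 30 bits remain
Read 2: bits[10:15] width=5 -> value=16 (bin 10000); offset now 15 = byte 1 bit 7; 25 bits remain
Read 3: bits[15:16] width=1 -> value=1 (bin 1); offset now 16 = byte 2 bit 0; 24 bits remain
Read 4: bits[16:18] width=2 -> value=3 (bin 11); offset now 18 = byte 2 bit 2; 22 bits remain
Read 5: bits[18:23] width=5 -> value=24 (bin 11000); offset now 23 = byte 2 bit 7; 17 bits remain
Read 6: bits[23:27] width=4 -> value=2 (bin 0010); offset now 27 = byte 3 bit 3; 13 bits remain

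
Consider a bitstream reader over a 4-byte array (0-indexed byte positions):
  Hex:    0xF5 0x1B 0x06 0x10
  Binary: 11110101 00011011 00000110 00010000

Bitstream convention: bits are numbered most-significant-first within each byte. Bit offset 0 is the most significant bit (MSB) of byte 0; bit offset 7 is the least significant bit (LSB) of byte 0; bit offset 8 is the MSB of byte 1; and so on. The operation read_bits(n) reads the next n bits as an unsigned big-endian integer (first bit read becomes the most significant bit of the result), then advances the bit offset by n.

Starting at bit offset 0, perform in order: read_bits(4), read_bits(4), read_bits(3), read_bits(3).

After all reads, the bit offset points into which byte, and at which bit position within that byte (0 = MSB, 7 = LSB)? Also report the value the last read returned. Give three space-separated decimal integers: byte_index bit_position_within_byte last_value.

Read 1: bits[0:4] width=4 -> value=15 (bin 1111); offset now 4 = byte 0 bit 4; 28 bits remain
Read 2: bits[4:8] width=4 -> value=5 (bin 0101); offset now 8 = byte 1 bit 0; 24 bits remain
Read 3: bits[8:11] width=3 -> value=0 (bin 000); offset now 11 = byte 1 bit 3; 21 bits remain
Read 4: bits[11:14] width=3 -> value=6 (bin 110); offset now 14 = byte 1 bit 6; 18 bits remain

Answer: 1 6 6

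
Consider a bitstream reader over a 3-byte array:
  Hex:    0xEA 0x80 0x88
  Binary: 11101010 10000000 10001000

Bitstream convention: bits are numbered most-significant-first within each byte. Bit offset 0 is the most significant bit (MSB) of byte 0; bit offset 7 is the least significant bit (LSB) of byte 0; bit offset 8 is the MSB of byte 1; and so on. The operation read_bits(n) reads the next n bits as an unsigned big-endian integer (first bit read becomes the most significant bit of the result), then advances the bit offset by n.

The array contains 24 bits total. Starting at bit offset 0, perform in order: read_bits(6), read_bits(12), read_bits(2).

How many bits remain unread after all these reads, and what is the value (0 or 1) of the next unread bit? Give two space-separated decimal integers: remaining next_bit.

Read 1: bits[0:6] width=6 -> value=58 (bin 111010); offset now 6 = byte 0 bit 6; 18 bits remain
Read 2: bits[6:18] width=12 -> value=2562 (bin 101000000010); offset now 18 = byte 2 bit 2; 6 bits remain
Read 3: bits[18:20] width=2 -> value=0 (bin 00); offset now 20 = byte 2 bit 4; 4 bits remain

Answer: 4 1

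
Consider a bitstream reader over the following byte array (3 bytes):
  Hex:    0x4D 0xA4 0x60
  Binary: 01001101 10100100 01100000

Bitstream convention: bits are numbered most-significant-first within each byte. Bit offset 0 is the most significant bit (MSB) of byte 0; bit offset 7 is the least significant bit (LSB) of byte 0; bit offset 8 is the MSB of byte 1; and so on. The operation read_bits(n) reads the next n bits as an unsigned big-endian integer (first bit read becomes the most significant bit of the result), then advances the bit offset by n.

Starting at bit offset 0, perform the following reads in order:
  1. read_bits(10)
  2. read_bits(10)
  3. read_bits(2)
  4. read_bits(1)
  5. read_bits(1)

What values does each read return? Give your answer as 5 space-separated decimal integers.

Answer: 310 582 0 0 0

Derivation:
Read 1: bits[0:10] width=10 -> value=310 (bin 0100110110); offset now 10 = byte 1 bit 2; 14 bits remain
Read 2: bits[10:20] width=10 -> value=582 (bin 1001000110); offset now 20 = byte 2 bit 4; 4 bits remain
Read 3: bits[20:22] width=2 -> value=0 (bin 00); offset now 22 = byte 2 bit 6; 2 bits remain
Read 4: bits[22:23] width=1 -> value=0 (bin 0); offset now 23 = byte 2 bit 7; 1 bits remain
Read 5: bits[23:24] width=1 -> value=0 (bin 0); offset now 24 = byte 3 bit 0; 0 bits remain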